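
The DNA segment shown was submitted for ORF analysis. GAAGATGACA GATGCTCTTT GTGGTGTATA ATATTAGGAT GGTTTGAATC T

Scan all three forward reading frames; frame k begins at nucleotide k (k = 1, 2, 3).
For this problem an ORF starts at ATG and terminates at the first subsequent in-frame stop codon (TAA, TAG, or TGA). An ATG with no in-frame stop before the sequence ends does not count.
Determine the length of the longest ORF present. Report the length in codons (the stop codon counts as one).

Frame 1: GAA GAT GAC AGA TGC TCT TTG TGG TGT ATA ATA TTA GGA TGG TTT GAA TCT — no ATG→stop ORF.
Frame 2: AAG ATG ACA GAT GCT CTT TGT GGT GTA TAA TAT TAG GAT GGT TTG AAT — ATG at 5, stop TAA at 29 → 27 nt.
Frame 3: AGA TGA CAG ATG CTC TTT GTG GTG TAT AAT ATT AGG ATG GTT TGA ATC — ATG at 12, stop TGA at 45 → 36 nt; ATG at 39, stop TGA at 45 → 9 nt.
Longest: frame 3, positions 12–47, 36 nt = 12 codons = 11 aa. → 12 codons.

12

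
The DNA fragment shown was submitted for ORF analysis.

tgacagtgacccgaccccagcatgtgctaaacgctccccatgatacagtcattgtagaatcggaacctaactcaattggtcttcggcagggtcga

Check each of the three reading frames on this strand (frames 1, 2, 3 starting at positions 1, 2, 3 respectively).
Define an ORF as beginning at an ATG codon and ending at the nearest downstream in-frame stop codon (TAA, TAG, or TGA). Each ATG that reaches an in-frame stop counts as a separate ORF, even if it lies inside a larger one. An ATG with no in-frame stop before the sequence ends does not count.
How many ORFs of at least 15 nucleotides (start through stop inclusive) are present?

1

Frame 1: TGA CAG TGA CCC GAC CCC AGC ATG TGC TAA ACG CTC CCC ATG ATA CAG TCA TTG TAG AAT CGG AAC CTA ACT CAA TTG GTC TTC GGC AGG GTC — ATG at 22, stop TAA at 28 → 9 nt; ATG at 40, stop TAG at 55 → 18 nt.
Frame 2: GAC AGT GAC CCG ACC CCA GCA TGT GCT AAA CGC TCC CCA TGA TAC AGT CAT TGT AGA ATC GGA ACC TAA CTC AAT TGG TCT TCG GCA GGG TCG — no ATG→stop ORF.
Frame 3: ACA GTG ACC CGA CCC CAG CAT GTG CTA AAC GCT CCC CAT GAT ACA GTC ATT GTA GAA TCG GAA CCT AAC TCA ATT GGT CTT CGG CAG GGT CGA — no ATG→stop ORF.
ORFs ≥ 15 nucleotides: frame 1 40–57 (18 nucleotides). Count = 1.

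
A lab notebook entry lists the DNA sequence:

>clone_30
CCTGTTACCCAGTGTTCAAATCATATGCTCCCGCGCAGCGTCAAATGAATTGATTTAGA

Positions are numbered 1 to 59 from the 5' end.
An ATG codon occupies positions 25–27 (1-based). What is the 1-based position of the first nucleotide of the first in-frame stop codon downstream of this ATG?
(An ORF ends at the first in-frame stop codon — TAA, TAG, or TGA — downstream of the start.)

46

Codons from position 25: ATG (25–27), CTC (28–30), CCG (31–33), CGC (34–36), AGC (37–39), GTC (40–42), AAA (43–45), TGA (46–48).
TGA is a stop codon; it begins at position 46.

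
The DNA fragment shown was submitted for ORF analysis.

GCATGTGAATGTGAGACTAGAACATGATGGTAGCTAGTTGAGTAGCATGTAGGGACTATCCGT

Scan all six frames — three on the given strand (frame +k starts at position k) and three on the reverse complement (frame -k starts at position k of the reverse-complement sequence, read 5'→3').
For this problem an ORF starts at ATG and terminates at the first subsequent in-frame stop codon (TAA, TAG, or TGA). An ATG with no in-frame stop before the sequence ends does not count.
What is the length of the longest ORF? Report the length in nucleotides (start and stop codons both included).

18

Reverse complement (5'→3'): ACGGATAGTCCCTACATGCTACTCAACTAGCTACCATCATGTTCTAGTCTCACATTCACATGC
Frame +1: GCA TGT GAA TGT GAG ACT AGA ACA TGA TGG TAG CTA GTT GAG TAG CAT GTA GGG ACT ATC CGT — no ATG→stop ORF.
Frame +2: CAT GTG AAT GTG AGA CTA GAA CAT GAT GGT AGC TAG TTG AGT AGC ATG TAG GGA CTA TCC — ATG at 47, stop TAG at 50 → 6 nt.
Frame +3: ATG TGA ATG TGA GAC TAG AAC ATG ATG GTA GCT AGT TGA GTA GCA TGT AGG GAC TAT CCG — ATG at 3, stop TGA at 6 → 6 nt; ATG at 9, stop TGA at 12 → 6 nt; ATG at 24, stop TGA at 39 → 18 nt; ATG at 27, stop TGA at 39 → 15 nt.
Frame -1: ACG GAT AGT CCC TAC ATG CTA CTC AAC TAG CTA CCA TCA TGT TCT AGT CTC ACA TTC ACA TGC — ATG at 16, stop TAG at 28 → 15 nt.
Frame -2: CGG ATA GTC CCT ACA TGC TAC TCA ACT AGC TAC CAT CAT GTT CTA GTC TCA CAT TCA CAT — no ATG→stop ORF.
Frame -3: GGA TAG TCC CTA CAT GCT ACT CAA CTA GCT ACC ATC ATG TTC TAG TCT CAC ATT CAC ATG — ATG at 39, stop TAG at 45 → 9 nt.
Longest: frame +3, positions 24–41, 18 nt = 6 codons = 5 aa. → 18 nucleotides.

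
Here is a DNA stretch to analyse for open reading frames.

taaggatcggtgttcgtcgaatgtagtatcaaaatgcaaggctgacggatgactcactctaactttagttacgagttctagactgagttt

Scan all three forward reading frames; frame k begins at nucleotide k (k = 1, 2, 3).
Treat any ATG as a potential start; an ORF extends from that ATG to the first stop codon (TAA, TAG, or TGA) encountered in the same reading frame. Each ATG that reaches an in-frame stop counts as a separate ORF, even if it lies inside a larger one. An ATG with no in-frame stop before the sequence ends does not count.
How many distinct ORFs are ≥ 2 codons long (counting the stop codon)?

3

Frame 1: TAA GGA TCG GTG TTC GTC GAA TGT AGT ATC AAA ATG CAA GGC TGA CGG ATG ACT CAC TCT AAC TTT AGT TAC GAG TTC TAG ACT GAG TTT — ATG at 34, stop TGA at 43 → 12 nt; ATG at 49, stop TAG at 79 → 33 nt.
Frame 2: AAG GAT CGG TGT TCG TCG AAT GTA GTA TCA AAA TGC AAG GCT GAC GGA TGA CTC ACT CTA ACT TTA GTT ACG AGT TCT AGA CTG AGT — no ATG→stop ORF.
Frame 3: AGG ATC GGT GTT CGT CGA ATG TAG TAT CAA AAT GCA AGG CTG ACG GAT GAC TCA CTC TAA CTT TAG TTA CGA GTT CTA GAC TGA GTT — ATG at 21, stop TAG at 24 → 6 nt.
ORFs ≥ 2 codons: frame 1 34–45 (4 codons), frame 1 49–81 (11 codons), frame 3 21–26 (2 codons). Count = 3.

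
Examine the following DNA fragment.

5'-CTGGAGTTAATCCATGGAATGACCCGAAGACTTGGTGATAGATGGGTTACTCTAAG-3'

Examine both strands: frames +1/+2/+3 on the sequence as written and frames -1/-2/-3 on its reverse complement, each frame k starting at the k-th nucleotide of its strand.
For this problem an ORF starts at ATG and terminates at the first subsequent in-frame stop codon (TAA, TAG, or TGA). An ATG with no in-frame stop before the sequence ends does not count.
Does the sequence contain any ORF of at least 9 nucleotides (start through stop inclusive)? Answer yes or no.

yes

Reverse complement (5'→3'): CTTAGAGTAACCCATCTATCACCAAGTCTTCGGGTCATTCCATGGATTAACTCCAG
Frame +1: CTG GAG TTA ATC CAT GGA ATG ACC CGA AGA CTT GGT GAT AGA TGG GTT ACT CTA — no ATG→stop ORF.
Frame +2: TGG AGT TAA TCC ATG GAA TGA CCC GAA GAC TTG GTG ATA GAT GGG TTA CTC TAA — ATG at 14, stop TGA at 20 → 9 nt.
Frame +3: GGA GTT AAT CCA TGG AAT GAC CCG AAG ACT TGG TGA TAG ATG GGT TAC TCT AAG — no ATG→stop ORF.
Frame -1: CTT AGA GTA ACC CAT CTA TCA CCA AGT CTT CGG GTC ATT CCA TGG ATT AAC TCC — no ATG→stop ORF.
Frame -2: TTA GAG TAA CCC ATC TAT CAC CAA GTC TTC GGG TCA TTC CAT GGA TTA ACT CCA — no ATG→stop ORF.
Frame -3: TAG AGT AAC CCA TCT ATC ACC AAG TCT TCG GGT CAT TCC ATG GAT TAA CTC CAG — ATG at 42, stop TAA at 48 → 9 nt.
Frame +2 has an ORF of 9 nucleotides (positions 14–22) ≥ 9, so yes.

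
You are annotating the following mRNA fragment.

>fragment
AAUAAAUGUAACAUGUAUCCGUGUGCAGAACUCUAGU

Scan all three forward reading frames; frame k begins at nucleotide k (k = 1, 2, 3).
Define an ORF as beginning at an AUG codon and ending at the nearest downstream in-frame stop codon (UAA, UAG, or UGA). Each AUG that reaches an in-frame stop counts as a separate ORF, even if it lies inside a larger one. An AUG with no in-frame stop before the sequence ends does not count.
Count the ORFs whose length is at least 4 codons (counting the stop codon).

Frame 1: AAU AAA UGU AAC AUG UAU CCG UGU GCA GAA CUC UAG — AUG at 13, stop UAG at 34 → 24 nt.
Frame 2: AUA AAU GUA ACA UGU AUC CGU GUG CAG AAC UCU AGU — no AUG→stop ORF.
Frame 3: UAA AUG UAA CAU GUA UCC GUG UGC AGA ACU CUA — AUG at 6, stop UAA at 9 → 6 nt.
ORFs ≥ 4 codons: frame 1 13–36 (8 codons). Count = 1.

1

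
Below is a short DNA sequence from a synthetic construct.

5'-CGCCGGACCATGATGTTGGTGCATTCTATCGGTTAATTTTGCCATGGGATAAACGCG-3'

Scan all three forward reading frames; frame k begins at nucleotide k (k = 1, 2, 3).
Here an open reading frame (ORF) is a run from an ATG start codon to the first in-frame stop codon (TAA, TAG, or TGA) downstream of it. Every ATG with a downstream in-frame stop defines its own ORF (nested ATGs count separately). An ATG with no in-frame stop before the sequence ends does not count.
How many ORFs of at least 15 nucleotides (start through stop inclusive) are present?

2

Frame 1: CGC CGG ACC ATG ATG TTG GTG CAT TCT ATC GGT TAA TTT TGC CAT GGG ATA AAC GCG — ATG at 10, stop TAA at 34 → 27 nt; ATG at 13, stop TAA at 34 → 24 nt.
Frame 2: GCC GGA CCA TGA TGT TGG TGC ATT CTA TCG GTT AAT TTT GCC ATG GGA TAA ACG — ATG at 44, stop TAA at 50 → 9 nt.
Frame 3: CCG GAC CAT GAT GTT GGT GCA TTC TAT CGG TTA ATT TTG CCA TGG GAT AAA CGC — no ATG→stop ORF.
ORFs ≥ 15 nucleotides: frame 1 10–36 (27 nucleotides), frame 1 13–36 (24 nucleotides). Count = 2.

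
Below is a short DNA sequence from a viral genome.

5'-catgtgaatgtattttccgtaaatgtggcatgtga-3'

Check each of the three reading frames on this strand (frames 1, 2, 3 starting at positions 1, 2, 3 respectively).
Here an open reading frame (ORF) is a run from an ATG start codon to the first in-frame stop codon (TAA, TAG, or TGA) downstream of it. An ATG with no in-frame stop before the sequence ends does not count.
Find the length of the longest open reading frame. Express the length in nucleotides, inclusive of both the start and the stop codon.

Frame 1: CAT GTG AAT GTA TTT TCC GTA AAT GTG GCA TGT — no ATG→stop ORF.
Frame 2: ATG TGA ATG TAT TTT CCG TAA ATG TGG CAT GTG — ATG at 2, stop TGA at 5 → 6 nt; ATG at 8, stop TAA at 20 → 15 nt.
Frame 3: TGT GAA TGT ATT TTC CGT AAA TGT GGC ATG TGA — ATG at 30, stop TGA at 33 → 6 nt.
Longest: frame 2, positions 8–22, 15 nt = 5 codons = 4 aa. → 15 nucleotides.

15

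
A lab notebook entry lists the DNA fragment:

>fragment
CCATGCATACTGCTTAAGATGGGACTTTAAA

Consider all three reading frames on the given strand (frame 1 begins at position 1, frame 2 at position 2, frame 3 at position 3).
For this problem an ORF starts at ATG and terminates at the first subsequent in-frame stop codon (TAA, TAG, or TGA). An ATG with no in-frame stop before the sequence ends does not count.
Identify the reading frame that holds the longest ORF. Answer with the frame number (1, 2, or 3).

Frame 1: CCA TGC ATA CTG CTT AAG ATG GGA CTT TAA — ATG at 19, stop TAA at 28 → 12 nt.
Frame 2: CAT GCA TAC TGC TTA AGA TGG GAC TTT AAA — no ATG→stop ORF.
Frame 3: ATG CAT ACT GCT TAA GAT GGG ACT TTA — ATG at 3, stop TAA at 15 → 15 nt.
Longest ORF is 15 nt in frame 3 (positions 3–17).

3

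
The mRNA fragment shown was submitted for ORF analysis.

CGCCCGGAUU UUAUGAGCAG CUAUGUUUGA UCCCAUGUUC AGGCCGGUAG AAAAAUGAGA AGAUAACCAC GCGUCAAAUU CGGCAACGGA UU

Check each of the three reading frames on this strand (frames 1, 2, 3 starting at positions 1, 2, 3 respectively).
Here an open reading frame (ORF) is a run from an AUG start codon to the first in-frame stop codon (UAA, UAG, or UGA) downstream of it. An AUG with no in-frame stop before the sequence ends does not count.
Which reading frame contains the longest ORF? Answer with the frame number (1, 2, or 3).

2

Frame 1: CGC CCG GAU UUU AUG AGC AGC UAU GUU UGA UCC CAU GUU CAG GCC GGU AGA AAA AUG AGA AGA UAA CCA CGC GUC AAA UUC GGC AAC GGA — AUG at 13, stop UGA at 28 → 18 nt; AUG at 55, stop UAA at 64 → 12 nt.
Frame 2: GCC CGG AUU UUA UGA GCA GCU AUG UUU GAU CCC AUG UUC AGG CCG GUA GAA AAA UGA GAA GAU AAC CAC GCG UCA AAU UCG GCA ACG GAU — AUG at 23, stop UGA at 56 → 36 nt; AUG at 35, stop UGA at 56 → 24 nt.
Frame 3: CCC GGA UUU UAU GAG CAG CUA UGU UUG AUC CCA UGU UCA GGC CGG UAG AAA AAU GAG AAG AUA ACC ACG CGU CAA AUU CGG CAA CGG AUU — no AUG→stop ORF.
Longest ORF is 36 nt in frame 2 (positions 23–58).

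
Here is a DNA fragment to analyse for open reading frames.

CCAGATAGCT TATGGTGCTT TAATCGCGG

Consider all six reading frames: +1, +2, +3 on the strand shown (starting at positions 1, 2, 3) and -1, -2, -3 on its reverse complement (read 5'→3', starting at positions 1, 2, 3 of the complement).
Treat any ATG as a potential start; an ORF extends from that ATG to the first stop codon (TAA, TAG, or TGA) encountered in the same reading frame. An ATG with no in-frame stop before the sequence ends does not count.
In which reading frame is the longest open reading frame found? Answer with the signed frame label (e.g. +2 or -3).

Reverse complement (5'→3'): CCGCGATTAAAGCACCATAAGCTATCTGG
Frame +1: CCA GAT AGC TTA TGG TGC TTT AAT CGC — no ATG→stop ORF.
Frame +2: CAG ATA GCT TAT GGT GCT TTA ATC GCG — no ATG→stop ORF.
Frame +3: AGA TAG CTT ATG GTG CTT TAA TCG CGG — ATG at 12, stop TAA at 21 → 12 nt.
Frame -1: CCG CGA TTA AAG CAC CAT AAG CTA TCT — no ATG→stop ORF.
Frame -2: CGC GAT TAA AGC ACC ATA AGC TAT CTG — no ATG→stop ORF.
Frame -3: GCG ATT AAA GCA CCA TAA GCT ATC TGG — no ATG→stop ORF.
Longest ORF is 12 nt in frame +3 (positions 12–23).

+3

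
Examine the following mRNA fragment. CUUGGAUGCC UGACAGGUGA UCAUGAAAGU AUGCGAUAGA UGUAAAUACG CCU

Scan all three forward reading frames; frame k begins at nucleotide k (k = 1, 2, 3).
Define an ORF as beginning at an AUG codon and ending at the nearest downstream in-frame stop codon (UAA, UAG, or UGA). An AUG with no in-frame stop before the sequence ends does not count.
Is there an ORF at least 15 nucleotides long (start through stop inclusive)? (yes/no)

Frame 1: CUU GGA UGC CUG ACA GGU GAU CAU GAA AGU AUG CGA UAG AUG UAA AUA CGC — AUG at 31, stop UAG at 37 → 9 nt; AUG at 40, stop UAA at 43 → 6 nt.
Frame 2: UUG GAU GCC UGA CAG GUG AUC AUG AAA GUA UGC GAU AGA UGU AAA UAC GCC — no AUG→stop ORF.
Frame 3: UGG AUG CCU GAC AGG UGA UCA UGA AAG UAU GCG AUA GAU GUA AAU ACG CCU — AUG at 6, stop UGA at 18 → 15 nt.
Frame 3 has an ORF of 15 nucleotides (positions 6–20) ≥ 15, so yes.

yes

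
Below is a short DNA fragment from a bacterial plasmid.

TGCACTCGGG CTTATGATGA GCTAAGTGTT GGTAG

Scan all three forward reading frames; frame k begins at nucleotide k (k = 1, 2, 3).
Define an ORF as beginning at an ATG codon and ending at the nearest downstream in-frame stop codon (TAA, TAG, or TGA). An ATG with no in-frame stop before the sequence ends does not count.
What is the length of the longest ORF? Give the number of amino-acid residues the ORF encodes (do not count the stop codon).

Frame 1: TGC ACT CGG GCT TAT GAT GAG CTA AGT GTT GGT — no ATG→stop ORF.
Frame 2: GCA CTC GGG CTT ATG ATG AGC TAA GTG TTG GTA — ATG at 14, stop TAA at 23 → 12 nt; ATG at 17, stop TAA at 23 → 9 nt.
Frame 3: CAC TCG GGC TTA TGA TGA GCT AAG TGT TGG TAG — no ATG→stop ORF.
Longest: frame 2, positions 14–25, 12 nt = 4 codons = 3 aa. → 3 amino acids.

3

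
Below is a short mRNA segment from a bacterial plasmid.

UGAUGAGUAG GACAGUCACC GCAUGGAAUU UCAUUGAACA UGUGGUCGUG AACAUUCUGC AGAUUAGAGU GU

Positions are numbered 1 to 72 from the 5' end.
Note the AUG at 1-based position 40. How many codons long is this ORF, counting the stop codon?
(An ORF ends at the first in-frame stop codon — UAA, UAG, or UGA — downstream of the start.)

Codons from position 40: AUG (40–42), UGG (43–45), UCG (46–48), UGA (49–51).
UGA is the first in-frame stop; that's 4 codons including the stop.

4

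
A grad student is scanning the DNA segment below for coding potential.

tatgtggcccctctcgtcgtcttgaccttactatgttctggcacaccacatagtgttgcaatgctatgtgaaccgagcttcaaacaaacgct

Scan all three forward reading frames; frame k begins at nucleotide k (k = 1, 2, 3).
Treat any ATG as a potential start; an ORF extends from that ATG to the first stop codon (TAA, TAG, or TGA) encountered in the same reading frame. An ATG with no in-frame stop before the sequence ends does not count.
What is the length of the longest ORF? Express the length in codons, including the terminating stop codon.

Frame 1: TAT GTG GCC CCT CTC GTC GTC TTG ACC TTA CTA TGT TCT GGC ACA CCA CAT AGT GTT GCA ATG CTA TGT GAA CCG AGC TTC AAA CAA ACG — no ATG→stop ORF.
Frame 2: ATG TGG CCC CTC TCG TCG TCT TGA CCT TAC TAT GTT CTG GCA CAC CAC ATA GTG TTG CAA TGC TAT GTG AAC CGA GCT TCA AAC AAA CGC — ATG at 2, stop TGA at 23 → 24 nt.
Frame 3: TGT GGC CCC TCT CGT CGT CTT GAC CTT ACT ATG TTC TGG CAC ACC ACA TAG TGT TGC AAT GCT ATG TGA ACC GAG CTT CAA ACA AAC GCT — ATG at 33, stop TAG at 51 → 21 nt; ATG at 66, stop TGA at 69 → 6 nt.
Longest: frame 2, positions 2–25, 24 nt = 8 codons = 7 aa. → 8 codons.

8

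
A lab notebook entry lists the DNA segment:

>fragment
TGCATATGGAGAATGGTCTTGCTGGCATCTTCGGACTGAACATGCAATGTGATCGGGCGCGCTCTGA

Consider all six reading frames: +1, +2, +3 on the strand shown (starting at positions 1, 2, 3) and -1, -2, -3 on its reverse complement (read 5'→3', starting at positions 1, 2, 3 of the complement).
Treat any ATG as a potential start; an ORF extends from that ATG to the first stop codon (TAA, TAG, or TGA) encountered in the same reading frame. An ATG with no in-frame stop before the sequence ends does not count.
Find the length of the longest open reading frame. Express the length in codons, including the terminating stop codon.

9

Reverse complement (5'→3'): TCAGAGCGCGCCCGATCACATTGCATGTTCAGTCCGAAGATGCCAGCAAGACCATTCTCCATATGCA
Frame +1: TGC ATA TGG AGA ATG GTC TTG CTG GCA TCT TCG GAC TGA ACA TGC AAT GTG ATC GGG CGC GCT CTG — ATG at 13, stop TGA at 37 → 27 nt.
Frame +2: GCA TAT GGA GAA TGG TCT TGC TGG CAT CTT CGG ACT GAA CAT GCA ATG TGA TCG GGC GCG CTC TGA — ATG at 47, stop TGA at 50 → 6 nt.
Frame +3: CAT ATG GAG AAT GGT CTT GCT GGC ATC TTC GGA CTG AAC ATG CAA TGT GAT CGG GCG CGC TCT — no ATG→stop ORF.
Frame -1: TCA GAG CGC GCC CGA TCA CAT TGC ATG TTC AGT CCG AAG ATG CCA GCA AGA CCA TTC TCC ATA TGC — no ATG→stop ORF.
Frame -2: CAG AGC GCG CCC GAT CAC ATT GCA TGT TCA GTC CGA AGA TGC CAG CAA GAC CAT TCT CCA TAT GCA — no ATG→stop ORF.
Frame -3: AGA GCG CGC CCG ATC ACA TTG CAT GTT CAG TCC GAA GAT GCC AGC AAG ACC ATT CTC CAT ATG — no ATG→stop ORF.
Longest: frame +1, positions 13–39, 27 nt = 9 codons = 8 aa. → 9 codons.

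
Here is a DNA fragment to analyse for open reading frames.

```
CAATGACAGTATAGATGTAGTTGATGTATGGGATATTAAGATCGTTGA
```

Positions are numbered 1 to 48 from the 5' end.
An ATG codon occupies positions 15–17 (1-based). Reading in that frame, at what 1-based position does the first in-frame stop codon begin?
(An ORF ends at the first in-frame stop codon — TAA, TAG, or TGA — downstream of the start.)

18

Codons from position 15: ATG (15–17), TAG (18–20).
TAG is a stop codon; it begins at position 18.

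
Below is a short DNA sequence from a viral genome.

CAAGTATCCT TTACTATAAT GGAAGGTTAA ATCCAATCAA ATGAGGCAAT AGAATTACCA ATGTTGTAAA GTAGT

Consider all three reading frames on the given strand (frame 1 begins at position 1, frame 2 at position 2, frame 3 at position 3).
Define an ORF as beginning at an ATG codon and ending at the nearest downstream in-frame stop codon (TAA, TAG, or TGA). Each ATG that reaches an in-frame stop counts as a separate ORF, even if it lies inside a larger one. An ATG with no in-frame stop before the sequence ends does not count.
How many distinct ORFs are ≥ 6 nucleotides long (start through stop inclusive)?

Frame 1: CAA GTA TCC TTT ACT ATA ATG GAA GGT TAA ATC CAA TCA AAT GAG GCA ATA GAA TTA CCA ATG TTG TAA AGT AGT — ATG at 19, stop TAA at 28 → 12 nt; ATG at 61, stop TAA at 67 → 9 nt.
Frame 2: AAG TAT CCT TTA CTA TAA TGG AAG GTT AAA TCC AAT CAA ATG AGG CAA TAG AAT TAC CAA TGT TGT AAA GTA — ATG at 41, stop TAG at 50 → 12 nt.
Frame 3: AGT ATC CTT TAC TAT AAT GGA AGG TTA AAT CCA ATC AAA TGA GGC AAT AGA ATT ACC AAT GTT GTA AAG TAG — no ATG→stop ORF.
ORFs ≥ 6 nucleotides: frame 1 19–30 (12 nucleotides), frame 1 61–69 (9 nucleotides), frame 2 41–52 (12 nucleotides). Count = 3.

3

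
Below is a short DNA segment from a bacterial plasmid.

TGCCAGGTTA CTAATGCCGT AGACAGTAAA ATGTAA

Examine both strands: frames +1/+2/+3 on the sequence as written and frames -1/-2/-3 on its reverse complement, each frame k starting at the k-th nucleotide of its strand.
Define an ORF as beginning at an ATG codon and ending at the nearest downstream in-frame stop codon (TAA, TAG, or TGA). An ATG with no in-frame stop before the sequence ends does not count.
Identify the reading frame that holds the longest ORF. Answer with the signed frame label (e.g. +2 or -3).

+2

Reverse complement (5'→3'): TTACATTTTACTGTCTACGGCATTAGTAACCTGGCA
Frame +1: TGC CAG GTT ACT AAT GCC GTA GAC AGT AAA ATG TAA — ATG at 31, stop TAA at 34 → 6 nt.
Frame +2: GCC AGG TTA CTA ATG CCG TAG ACA GTA AAA TGT — ATG at 14, stop TAG at 20 → 9 nt.
Frame +3: CCA GGT TAC TAA TGC CGT AGA CAG TAA AAT GTA — no ATG→stop ORF.
Frame -1: TTA CAT TTT ACT GTC TAC GGC ATT AGT AAC CTG GCA — no ATG→stop ORF.
Frame -2: TAC ATT TTA CTG TCT ACG GCA TTA GTA ACC TGG — no ATG→stop ORF.
Frame -3: ACA TTT TAC TGT CTA CGG CAT TAG TAA CCT GGC — no ATG→stop ORF.
Longest ORF is 9 nt in frame +2 (positions 14–22).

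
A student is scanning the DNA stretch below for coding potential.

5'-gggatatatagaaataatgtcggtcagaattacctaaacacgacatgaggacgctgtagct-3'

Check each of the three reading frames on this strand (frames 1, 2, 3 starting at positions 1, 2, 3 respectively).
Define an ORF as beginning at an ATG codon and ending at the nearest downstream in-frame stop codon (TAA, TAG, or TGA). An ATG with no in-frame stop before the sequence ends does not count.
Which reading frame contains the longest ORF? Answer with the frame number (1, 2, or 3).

2

Frame 1: GGG ATA TAT AGA AAT AAT GTC GGT CAG AAT TAC CTA AAC ACG ACA TGA GGA CGC TGT AGC — no ATG→stop ORF.
Frame 2: GGA TAT ATA GAA ATA ATG TCG GTC AGA ATT ACC TAA ACA CGA CAT GAG GAC GCT GTA GCT — ATG at 17, stop TAA at 35 → 21 nt.
Frame 3: GAT ATA TAG AAA TAA TGT CGG TCA GAA TTA CCT AAA CAC GAC ATG AGG ACG CTG TAG — ATG at 45, stop TAG at 57 → 15 nt.
Longest ORF is 21 nt in frame 2 (positions 17–37).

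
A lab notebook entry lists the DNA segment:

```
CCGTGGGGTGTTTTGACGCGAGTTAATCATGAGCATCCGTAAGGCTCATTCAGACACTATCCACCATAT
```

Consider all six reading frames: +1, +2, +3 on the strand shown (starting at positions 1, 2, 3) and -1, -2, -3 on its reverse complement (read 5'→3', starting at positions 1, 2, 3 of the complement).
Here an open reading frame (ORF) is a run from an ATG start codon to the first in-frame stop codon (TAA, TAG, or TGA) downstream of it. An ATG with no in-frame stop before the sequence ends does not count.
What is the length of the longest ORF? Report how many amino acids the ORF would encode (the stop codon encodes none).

Reverse complement (5'→3'): ATATGGTGGATAGTGTCTGAATGAGCCTTACGGATGCTCATGATTAACTCGCGTCAAAACACCCCACGG
Frame +1: CCG TGG GGT GTT TTG ACG CGA GTT AAT CAT GAG CAT CCG TAA GGC TCA TTC AGA CAC TAT CCA CCA TAT — no ATG→stop ORF.
Frame +2: CGT GGG GTG TTT TGA CGC GAG TTA ATC ATG AGC ATC CGT AAG GCT CAT TCA GAC ACT ATC CAC CAT — no ATG→stop ORF.
Frame +3: GTG GGG TGT TTT GAC GCG AGT TAA TCA TGA GCA TCC GTA AGG CTC ATT CAG ACA CTA TCC ACC ATA — no ATG→stop ORF.
Frame -1: ATA TGG TGG ATA GTG TCT GAA TGA GCC TTA CGG ATG CTC ATG ATT AAC TCG CGT CAA AAC ACC CCA CGG — no ATG→stop ORF.
Frame -2: TAT GGT GGA TAG TGT CTG AAT GAG CCT TAC GGA TGC TCA TGA TTA ACT CGC GTC AAA ACA CCC CAC — no ATG→stop ORF.
Frame -3: ATG GTG GAT AGT GTC TGA ATG AGC CTT ACG GAT GCT CAT GAT TAA CTC GCG TCA AAA CAC CCC ACG — ATG at 3, stop TGA at 18 → 18 nt; ATG at 21, stop TAA at 45 → 27 nt.
Longest: frame -3, positions 21–47, 27 nt = 9 codons = 8 aa. → 8 amino acids.

8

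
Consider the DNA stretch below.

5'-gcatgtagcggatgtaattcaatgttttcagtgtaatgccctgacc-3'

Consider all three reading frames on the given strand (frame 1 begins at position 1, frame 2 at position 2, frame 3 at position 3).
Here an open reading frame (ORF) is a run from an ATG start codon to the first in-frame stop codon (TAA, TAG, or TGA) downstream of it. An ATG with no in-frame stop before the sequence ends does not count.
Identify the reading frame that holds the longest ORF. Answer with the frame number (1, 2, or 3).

1

Frame 1: GCA TGT AGC GGA TGT AAT TCA ATG TTT TCA GTG TAA TGC CCT GAC — ATG at 22, stop TAA at 34 → 15 nt.
Frame 2: CAT GTA GCG GAT GTA ATT CAA TGT TTT CAG TGT AAT GCC CTG ACC — no ATG→stop ORF.
Frame 3: ATG TAG CGG ATG TAA TTC AAT GTT TTC AGT GTA ATG CCC TGA — ATG at 3, stop TAG at 6 → 6 nt; ATG at 12, stop TAA at 15 → 6 nt; ATG at 36, stop TGA at 42 → 9 nt.
Longest ORF is 15 nt in frame 1 (positions 22–36).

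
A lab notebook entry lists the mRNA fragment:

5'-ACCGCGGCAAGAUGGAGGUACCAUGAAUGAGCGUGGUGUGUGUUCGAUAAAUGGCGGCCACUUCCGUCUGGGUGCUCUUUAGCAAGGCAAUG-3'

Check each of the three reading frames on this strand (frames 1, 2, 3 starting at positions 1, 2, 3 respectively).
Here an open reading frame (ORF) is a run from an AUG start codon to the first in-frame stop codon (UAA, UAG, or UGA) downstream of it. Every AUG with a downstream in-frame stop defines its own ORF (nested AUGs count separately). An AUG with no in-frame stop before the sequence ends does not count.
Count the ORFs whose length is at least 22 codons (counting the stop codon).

Frame 1: ACC GCG GCA AGA UGG AGG UAC CAU GAA UGA GCG UGG UGU GUG UUC GAU AAA UGG CGG CCA CUU CCG UCU GGG UGC UCU UUA GCA AGG CAA — no AUG→stop ORF.
Frame 2: CCG CGG CAA GAU GGA GGU ACC AUG AAU GAG CGU GGU GUG UGU UCG AUA AAU GGC GGC CAC UUC CGU CUG GGU GCU CUU UAG CAA GGC AAU — AUG at 23, stop UAG at 80 → 60 nt.
Frame 3: CGC GGC AAG AUG GAG GUA CCA UGA AUG AGC GUG GUG UGU GUU CGA UAA AUG GCG GCC ACU UCC GUC UGG GUG CUC UUU AGC AAG GCA AUG — AUG at 12, stop UGA at 24 → 15 nt; AUG at 27, stop UAA at 48 → 24 nt.
No ORF reaches 22 codons. Count = 0.

0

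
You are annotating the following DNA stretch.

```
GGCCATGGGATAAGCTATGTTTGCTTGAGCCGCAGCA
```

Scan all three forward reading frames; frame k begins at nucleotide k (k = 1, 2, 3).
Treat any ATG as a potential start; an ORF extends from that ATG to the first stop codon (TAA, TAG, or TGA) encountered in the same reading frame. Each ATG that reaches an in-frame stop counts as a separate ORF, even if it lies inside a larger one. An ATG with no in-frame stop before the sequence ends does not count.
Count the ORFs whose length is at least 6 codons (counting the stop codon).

Frame 1: GGC CAT GGG ATA AGC TAT GTT TGC TTG AGC CGC AGC — no ATG→stop ORF.
Frame 2: GCC ATG GGA TAA GCT ATG TTT GCT TGA GCC GCA GCA — ATG at 5, stop TAA at 11 → 9 nt; ATG at 17, stop TGA at 26 → 12 nt.
Frame 3: CCA TGG GAT AAG CTA TGT TTG CTT GAG CCG CAG — no ATG→stop ORF.
No ORF reaches 6 codons. Count = 0.

0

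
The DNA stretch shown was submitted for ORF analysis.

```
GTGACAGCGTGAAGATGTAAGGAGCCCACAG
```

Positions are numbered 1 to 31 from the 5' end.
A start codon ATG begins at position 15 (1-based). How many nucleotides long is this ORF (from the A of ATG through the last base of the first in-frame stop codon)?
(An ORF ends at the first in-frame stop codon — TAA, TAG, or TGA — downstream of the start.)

6

Codons from position 15: ATG (15–17), TAA (18–20).
TAA is the first in-frame stop; ORF spans 15–20, 6 nucleotides.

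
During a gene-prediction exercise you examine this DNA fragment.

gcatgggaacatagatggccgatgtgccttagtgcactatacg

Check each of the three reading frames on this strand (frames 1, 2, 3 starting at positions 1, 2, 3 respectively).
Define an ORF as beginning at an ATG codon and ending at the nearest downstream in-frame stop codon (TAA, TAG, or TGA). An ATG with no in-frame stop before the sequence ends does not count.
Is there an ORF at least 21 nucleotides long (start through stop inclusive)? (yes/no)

no

Frame 1: GCA TGG GAA CAT AGA TGG CCG ATG TGC CTT AGT GCA CTA TAC — no ATG→stop ORF.
Frame 2: CAT GGG AAC ATA GAT GGC CGA TGT GCC TTA GTG CAC TAT ACG — no ATG→stop ORF.
Frame 3: ATG GGA ACA TAG ATG GCC GAT GTG CCT TAG TGC ACT ATA — ATG at 3, stop TAG at 12 → 12 nt; ATG at 15, stop TAG at 30 → 18 nt.
Largest ORF found is 18 nucleotides < 21, so no.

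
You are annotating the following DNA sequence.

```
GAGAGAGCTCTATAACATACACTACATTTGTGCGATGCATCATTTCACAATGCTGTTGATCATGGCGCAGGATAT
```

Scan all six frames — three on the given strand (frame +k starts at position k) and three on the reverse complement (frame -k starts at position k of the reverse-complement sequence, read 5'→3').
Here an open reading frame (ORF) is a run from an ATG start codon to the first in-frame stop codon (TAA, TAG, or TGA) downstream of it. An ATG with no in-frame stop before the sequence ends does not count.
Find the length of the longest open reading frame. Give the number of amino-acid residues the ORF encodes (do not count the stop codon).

Reverse complement (5'→3'): ATATCCTGCGCCATGATCAACAGCATTGTGAAATGATGCATCGCACAAATGTAGTGTATGTTATAGAGCTCTCTC
Frame +1: GAG AGA GCT CTA TAA CAT ACA CTA CAT TTG TGC GAT GCA TCA TTT CAC AAT GCT GTT GAT CAT GGC GCA GGA TAT — no ATG→stop ORF.
Frame +2: AGA GAG CTC TAT AAC ATA CAC TAC ATT TGT GCG ATG CAT CAT TTC ACA ATG CTG TTG ATC ATG GCG CAG GAT — no ATG→stop ORF.
Frame +3: GAG AGC TCT ATA ACA TAC ACT ACA TTT GTG CGA TGC ATC ATT TCA CAA TGC TGT TGA TCA TGG CGC AGG ATA — no ATG→stop ORF.
Frame -1: ATA TCC TGC GCC ATG ATC AAC AGC ATT GTG AAA TGA TGC ATC GCA CAA ATG TAG TGT ATG TTA TAG AGC TCT CTC — ATG at 13, stop TGA at 34 → 24 nt; ATG at 49, stop TAG at 52 → 6 nt; ATG at 58, stop TAG at 64 → 9 nt.
Frame -2: TAT CCT GCG CCA TGA TCA ACA GCA TTG TGA AAT GAT GCA TCG CAC AAA TGT AGT GTA TGT TAT AGA GCT CTC — no ATG→stop ORF.
Frame -3: ATC CTG CGC CAT GAT CAA CAG CAT TGT GAA ATG ATG CAT CGC ACA AAT GTA GTG TAT GTT ATA GAG CTC TCT — no ATG→stop ORF.
Longest: frame -1, positions 13–36, 24 nt = 8 codons = 7 aa. → 7 amino acids.

7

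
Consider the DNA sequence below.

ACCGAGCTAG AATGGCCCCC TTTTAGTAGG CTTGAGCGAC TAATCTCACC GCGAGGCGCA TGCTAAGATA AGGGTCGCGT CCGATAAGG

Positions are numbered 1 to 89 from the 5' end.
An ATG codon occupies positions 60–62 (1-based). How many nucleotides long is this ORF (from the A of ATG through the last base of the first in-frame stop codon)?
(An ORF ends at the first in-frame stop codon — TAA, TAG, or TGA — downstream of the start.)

12

Codons from position 60: ATG (60–62), CTA (63–65), AGA (66–68), TAA (69–71).
TAA is the first in-frame stop; ORF spans 60–71, 12 nucleotides.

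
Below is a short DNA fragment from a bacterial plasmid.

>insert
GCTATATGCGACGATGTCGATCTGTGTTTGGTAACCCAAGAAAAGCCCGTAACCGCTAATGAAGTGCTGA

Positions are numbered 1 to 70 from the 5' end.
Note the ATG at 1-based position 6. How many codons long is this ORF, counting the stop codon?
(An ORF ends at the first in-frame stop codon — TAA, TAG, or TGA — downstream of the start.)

18

Codons from position 6: ATG (6–8), CGA (9–11), CGA (12–14), TGT (15–17), CGA (18–20), TCT (21–23), GTG (24–26), TTT (27–29), GGT (30–32), AAC (33–35), CCA (36–38), AGA (39–41), AAA (42–44), GCC (45–47), CGT (48–50), AAC (51–53), CGC (54–56), TAA (57–59).
TAA is the first in-frame stop; that's 18 codons including the stop.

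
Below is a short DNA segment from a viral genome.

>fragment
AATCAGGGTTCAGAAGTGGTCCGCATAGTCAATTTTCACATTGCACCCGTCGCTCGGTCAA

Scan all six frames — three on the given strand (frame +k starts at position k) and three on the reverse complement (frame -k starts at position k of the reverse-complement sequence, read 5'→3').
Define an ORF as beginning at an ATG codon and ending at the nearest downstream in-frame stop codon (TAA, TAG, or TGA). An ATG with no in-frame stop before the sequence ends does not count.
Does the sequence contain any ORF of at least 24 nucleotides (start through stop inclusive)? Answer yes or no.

Reverse complement (5'→3'): TTGACCGAGCGACGGGTGCAATGTGAAAATTGACTATGCGGACCACTTCTGAACCCTGATT
Frame +1: AAT CAG GGT TCA GAA GTG GTC CGC ATA GTC AAT TTT CAC ATT GCA CCC GTC GCT CGG TCA — no ATG→stop ORF.
Frame +2: ATC AGG GTT CAG AAG TGG TCC GCA TAG TCA ATT TTC ACA TTG CAC CCG TCG CTC GGT CAA — no ATG→stop ORF.
Frame +3: TCA GGG TTC AGA AGT GGT CCG CAT AGT CAA TTT TCA CAT TGC ACC CGT CGC TCG GTC — no ATG→stop ORF.
Frame -1: TTG ACC GAG CGA CGG GTG CAA TGT GAA AAT TGA CTA TGC GGA CCA CTT CTG AAC CCT GAT — no ATG→stop ORF.
Frame -2: TGA CCG AGC GAC GGG TGC AAT GTG AAA ATT GAC TAT GCG GAC CAC TTC TGA ACC CTG ATT — no ATG→stop ORF.
Frame -3: GAC CGA GCG ACG GGT GCA ATG TGA AAA TTG ACT ATG CGG ACC ACT TCT GAA CCC TGA — ATG at 21, stop TGA at 24 → 6 nt; ATG at 36, stop TGA at 57 → 24 nt.
Frame -3 has an ORF of 24 nucleotides (positions 36–59) ≥ 24, so yes.

yes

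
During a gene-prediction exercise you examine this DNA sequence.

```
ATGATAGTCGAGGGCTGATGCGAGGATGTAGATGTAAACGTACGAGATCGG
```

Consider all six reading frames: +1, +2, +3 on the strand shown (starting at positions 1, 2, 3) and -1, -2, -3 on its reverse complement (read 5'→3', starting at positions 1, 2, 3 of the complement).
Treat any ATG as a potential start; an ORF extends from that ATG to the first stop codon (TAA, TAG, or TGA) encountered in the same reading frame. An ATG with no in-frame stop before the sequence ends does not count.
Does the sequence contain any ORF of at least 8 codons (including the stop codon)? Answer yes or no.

no

Reverse complement (5'→3'): CCGATCTCGTACGTTTACATCTACATCCTCGCATCAGCCCTCGACTATCAT
Frame +1: ATG ATA GTC GAG GGC TGA TGC GAG GAT GTA GAT GTA AAC GTA CGA GAT CGG — ATG at 1, stop TGA at 16 → 18 nt.
Frame +2: TGA TAG TCG AGG GCT GAT GCG AGG ATG TAG ATG TAA ACG TAC GAG ATC — ATG at 26, stop TAG at 29 → 6 nt; ATG at 32, stop TAA at 35 → 6 nt.
Frame +3: GAT AGT CGA GGG CTG ATG CGA GGA TGT AGA TGT AAA CGT ACG AGA TCG — no ATG→stop ORF.
Frame -1: CCG ATC TCG TAC GTT TAC ATC TAC ATC CTC GCA TCA GCC CTC GAC TAT CAT — no ATG→stop ORF.
Frame -2: CGA TCT CGT ACG TTT ACA TCT ACA TCC TCG CAT CAG CCC TCG ACT ATC — no ATG→stop ORF.
Frame -3: GAT CTC GTA CGT TTA CAT CTA CAT CCT CGC ATC AGC CCT CGA CTA TCA — no ATG→stop ORF.
Largest ORF found is 6 codons < 8, so no.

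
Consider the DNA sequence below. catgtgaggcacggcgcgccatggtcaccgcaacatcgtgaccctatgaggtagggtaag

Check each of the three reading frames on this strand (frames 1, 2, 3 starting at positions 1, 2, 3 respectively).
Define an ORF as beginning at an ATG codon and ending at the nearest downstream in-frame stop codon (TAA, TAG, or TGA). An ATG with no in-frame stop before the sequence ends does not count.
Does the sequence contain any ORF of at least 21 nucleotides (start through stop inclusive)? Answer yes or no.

Frame 1: CAT GTG AGG CAC GGC GCG CCA TGG TCA CCG CAA CAT CGT GAC CCT ATG AGG TAG GGT AAG — ATG at 46, stop TAG at 52 → 9 nt.
Frame 2: ATG TGA GGC ACG GCG CGC CAT GGT CAC CGC AAC ATC GTG ACC CTA TGA GGT AGG GTA — ATG at 2, stop TGA at 5 → 6 nt.
Frame 3: TGT GAG GCA CGG CGC GCC ATG GTC ACC GCA ACA TCG TGA CCC TAT GAG GTA GGG TAA — ATG at 21, stop TGA at 39 → 21 nt.
Frame 3 has an ORF of 21 nucleotides (positions 21–41) ≥ 21, so yes.

yes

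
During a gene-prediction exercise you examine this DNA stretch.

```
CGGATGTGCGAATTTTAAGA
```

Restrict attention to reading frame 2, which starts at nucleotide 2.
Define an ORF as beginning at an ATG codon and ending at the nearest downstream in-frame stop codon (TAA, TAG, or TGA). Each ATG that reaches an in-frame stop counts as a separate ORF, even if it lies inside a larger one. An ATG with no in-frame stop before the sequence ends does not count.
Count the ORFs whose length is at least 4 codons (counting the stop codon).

0

Frame 2: GGA TGT GCG AAT TTT AAG — no ATG→stop ORF.
No ORF reaches 4 codons. Count = 0.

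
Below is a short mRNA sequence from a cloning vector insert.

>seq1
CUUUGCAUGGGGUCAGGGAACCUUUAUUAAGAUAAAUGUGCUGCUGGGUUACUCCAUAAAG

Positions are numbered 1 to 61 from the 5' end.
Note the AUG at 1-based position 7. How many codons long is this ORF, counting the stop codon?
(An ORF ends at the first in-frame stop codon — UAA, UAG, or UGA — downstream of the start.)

Codons from position 7: AUG (7–9), GGG (10–12), UCA (13–15), GGG (16–18), AAC (19–21), CUU (22–24), UAU (25–27), UAA (28–30).
UAA is the first in-frame stop; that's 8 codons including the stop.

8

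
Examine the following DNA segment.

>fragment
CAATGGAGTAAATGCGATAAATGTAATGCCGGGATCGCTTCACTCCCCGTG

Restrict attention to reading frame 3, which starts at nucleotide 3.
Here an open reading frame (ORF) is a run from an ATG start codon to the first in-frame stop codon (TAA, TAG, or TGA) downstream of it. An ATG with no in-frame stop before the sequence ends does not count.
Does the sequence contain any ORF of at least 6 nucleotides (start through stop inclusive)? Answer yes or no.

Frame 3: ATG GAG TAA ATG CGA TAA ATG TAA TGC CGG GAT CGC TTC ACT CCC CGT — ATG at 3, stop TAA at 9 → 9 nt; ATG at 12, stop TAA at 18 → 9 nt; ATG at 21, stop TAA at 24 → 6 nt.
Frame 3 has an ORF of 9 nucleotides (positions 3–11) ≥ 6, so yes.

yes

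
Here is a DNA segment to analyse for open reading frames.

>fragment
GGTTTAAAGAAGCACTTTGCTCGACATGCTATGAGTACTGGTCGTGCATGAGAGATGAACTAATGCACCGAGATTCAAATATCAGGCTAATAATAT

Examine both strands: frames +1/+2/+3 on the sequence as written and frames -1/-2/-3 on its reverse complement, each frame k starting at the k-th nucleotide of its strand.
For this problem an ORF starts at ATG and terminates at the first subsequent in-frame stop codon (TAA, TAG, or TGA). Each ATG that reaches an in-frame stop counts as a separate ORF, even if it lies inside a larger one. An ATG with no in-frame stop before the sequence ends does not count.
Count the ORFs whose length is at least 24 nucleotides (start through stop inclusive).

1

Reverse complement (5'→3'): ATATTATTAGCCTGATATTTGAATCTCGGTGCATTAGTTCATCTCTCATGCACGACCAGTACTCATAGCATGTCGAGCAAAGTGCTTCTTTAAACC
Frame +1: GGT TTA AAG AAG CAC TTT GCT CGA CAT GCT ATG AGT ACT GGT CGT GCA TGA GAG ATG AAC TAA TGC ACC GAG ATT CAA ATA TCA GGC TAA TAA TAT — ATG at 31, stop TGA at 49 → 21 nt; ATG at 55, stop TAA at 61 → 9 nt.
Frame +2: GTT TAA AGA AGC ACT TTG CTC GAC ATG CTA TGA GTA CTG GTC GTG CAT GAG AGA TGA ACT AAT GCA CCG AGA TTC AAA TAT CAG GCT AAT AAT — ATG at 26, stop TGA at 32 → 9 nt.
Frame +3: TTT AAA GAA GCA CTT TGC TCG ACA TGC TAT GAG TAC TGG TCG TGC ATG AGA GAT GAA CTA ATG CAC CGA GAT TCA AAT ATC AGG CTA ATA ATA — no ATG→stop ORF.
Frame -1: ATA TTA TTA GCC TGA TAT TTG AAT CTC GGT GCA TTA GTT CAT CTC TCA TGC ACG ACC AGT ACT CAT AGC ATG TCG AGC AAA GTG CTT CTT TAA ACC — ATG at 70, stop TAA at 91 → 24 nt.
Frame -2: TAT TAT TAG CCT GAT ATT TGA ATC TCG GTG CAT TAG TTC ATC TCT CAT GCA CGA CCA GTA CTC ATA GCA TGT CGA GCA AAG TGC TTC TTT AAA — no ATG→stop ORF.
Frame -3: ATT ATT AGC CTG ATA TTT GAA TCT CGG TGC ATT AGT TCA TCT CTC ATG CAC GAC CAG TAC TCA TAG CAT GTC GAG CAA AGT GCT TCT TTA AAC — ATG at 48, stop TAG at 66 → 21 nt.
ORFs ≥ 24 nucleotides: frame -1 70–93 (24 nucleotides). Count = 1.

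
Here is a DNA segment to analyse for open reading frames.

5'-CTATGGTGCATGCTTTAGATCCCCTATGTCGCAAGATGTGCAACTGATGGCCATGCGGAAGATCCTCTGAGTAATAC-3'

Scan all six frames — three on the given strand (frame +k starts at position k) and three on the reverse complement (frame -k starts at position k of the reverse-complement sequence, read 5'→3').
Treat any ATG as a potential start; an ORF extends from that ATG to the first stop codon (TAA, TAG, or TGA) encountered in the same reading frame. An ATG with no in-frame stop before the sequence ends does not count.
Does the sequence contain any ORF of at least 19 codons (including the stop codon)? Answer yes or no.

no

Reverse complement (5'→3'): GTATTACTCAGAGGATCTTCCGCATGGCCATCAGTTGCACATCTTGCGACATAGGGGATCTAAAGCATGCACCATAG
Frame +1: CTA TGG TGC ATG CTT TAG ATC CCC TAT GTC GCA AGA TGT GCA ACT GAT GGC CAT GCG GAA GAT CCT CTG AGT AAT — ATG at 10, stop TAG at 16 → 9 nt.
Frame +2: TAT GGT GCA TGC TTT AGA TCC CCT ATG TCG CAA GAT GTG CAA CTG ATG GCC ATG CGG AAG ATC CTC TGA GTA ATA — ATG at 26, stop TGA at 68 → 45 nt; ATG at 47, stop TGA at 68 → 24 nt; ATG at 53, stop TGA at 68 → 18 nt.
Frame +3: ATG GTG CAT GCT TTA GAT CCC CTA TGT CGC AAG ATG TGC AAC TGA TGG CCA TGC GGA AGA TCC TCT GAG TAA TAC — ATG at 3, stop TGA at 45 → 45 nt; ATG at 36, stop TGA at 45 → 12 nt.
Frame -1: GTA TTA CTC AGA GGA TCT TCC GCA TGG CCA TCA GTT GCA CAT CTT GCG ACA TAG GGG ATC TAA AGC ATG CAC CAT — no ATG→stop ORF.
Frame -2: TAT TAC TCA GAG GAT CTT CCG CAT GGC CAT CAG TTG CAC ATC TTG CGA CAT AGG GGA TCT AAA GCA TGC ACC ATA — no ATG→stop ORF.
Frame -3: ATT ACT CAG AGG ATC TTC CGC ATG GCC ATC AGT TGC ACA TCT TGC GAC ATA GGG GAT CTA AAG CAT GCA CCA TAG — ATG at 24, stop TAG at 75 → 54 nt.
Largest ORF found is 18 codons < 19, so no.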